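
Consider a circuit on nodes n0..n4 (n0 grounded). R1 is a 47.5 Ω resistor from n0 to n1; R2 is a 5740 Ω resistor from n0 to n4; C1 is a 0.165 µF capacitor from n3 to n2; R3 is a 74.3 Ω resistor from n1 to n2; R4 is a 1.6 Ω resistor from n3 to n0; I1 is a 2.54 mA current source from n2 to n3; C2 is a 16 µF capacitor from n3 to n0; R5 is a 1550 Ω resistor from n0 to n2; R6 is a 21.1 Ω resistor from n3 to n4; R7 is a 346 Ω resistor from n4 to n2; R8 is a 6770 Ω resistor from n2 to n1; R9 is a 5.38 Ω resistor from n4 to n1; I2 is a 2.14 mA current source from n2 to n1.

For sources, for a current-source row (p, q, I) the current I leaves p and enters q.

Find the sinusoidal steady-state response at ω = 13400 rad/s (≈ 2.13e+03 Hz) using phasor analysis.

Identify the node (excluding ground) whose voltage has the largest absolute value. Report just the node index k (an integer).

2

MNA unknowns: 4 node voltages V₁..V_4
R1: Y=0.02105+0.000j on G[0,1]
R2: Y=0.0001742+0.000j on G[0,4]
C1: Y=0.000+0.002211j on G[3,2]
R3: Y=0.01346+0.000j on G[1,2]
R4: Y=0.6250+0.000j on G[3,0]
I1: z[2]−=0.00254, z[3]+=0.00254
C2: Y=0.000+0.2144j on G[3,0]
R5: Y=0.0006452+0.000j on G[0,2]
R6: Y=0.04739+0.000j on G[3,4]
R7: Y=0.002890+0.000j on G[4,2]
R8: Y=0.0001477+0.000j on G[2,1]
R9: Y=0.1859+0.000j on G[4,1]
I2: z[2]−=0.00214, z[1]+=0.00214
solve → V1=-0.03454+0.009842j, V2=-0.2993+0.04795j, V3=0.001207-0.0007975j, V4=-0.03058+0.008167j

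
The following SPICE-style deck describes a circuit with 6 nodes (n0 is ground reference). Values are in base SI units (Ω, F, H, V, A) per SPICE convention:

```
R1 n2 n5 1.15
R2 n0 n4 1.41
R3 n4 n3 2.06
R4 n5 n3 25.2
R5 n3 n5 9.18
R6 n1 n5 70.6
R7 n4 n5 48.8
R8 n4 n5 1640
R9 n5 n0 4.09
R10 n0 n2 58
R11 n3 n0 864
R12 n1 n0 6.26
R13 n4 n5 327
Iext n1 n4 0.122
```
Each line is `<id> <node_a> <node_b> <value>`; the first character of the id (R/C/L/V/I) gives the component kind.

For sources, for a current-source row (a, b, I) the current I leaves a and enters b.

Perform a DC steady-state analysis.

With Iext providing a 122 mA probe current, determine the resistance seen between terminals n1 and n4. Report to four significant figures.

R_eq = 6.946 Ω

MNA unknowns: 5 node voltages V₁..V_5
R1: Y=0.8696 on G[2,5]
R2: Y=0.7092 on G[0,4]
R3: Y=0.4854 on G[4,3]
R4: Y=0.03968 on G[5,3]
R5: Y=0.1089 on G[3,5]
R6: Y=0.01416 on G[1,5]
R7: Y=0.02049 on G[4,5]
R8: Y=0.0006098 on G[4,5]
R9: Y=0.2445 on G[5,0]
R10: Y=0.01724 on G[0,2]
R11: Y=0.001157 on G[3,0]
R12: Y=0.1597 on G[1,0]
R13: Y=0.003058 on G[4,5]
Iext: z[1]−=0.122, z[4]+=0.122
solve → V1=-0.6995, V2=0.02484, V3=0.1190, V4=0.1480, V5=0.02534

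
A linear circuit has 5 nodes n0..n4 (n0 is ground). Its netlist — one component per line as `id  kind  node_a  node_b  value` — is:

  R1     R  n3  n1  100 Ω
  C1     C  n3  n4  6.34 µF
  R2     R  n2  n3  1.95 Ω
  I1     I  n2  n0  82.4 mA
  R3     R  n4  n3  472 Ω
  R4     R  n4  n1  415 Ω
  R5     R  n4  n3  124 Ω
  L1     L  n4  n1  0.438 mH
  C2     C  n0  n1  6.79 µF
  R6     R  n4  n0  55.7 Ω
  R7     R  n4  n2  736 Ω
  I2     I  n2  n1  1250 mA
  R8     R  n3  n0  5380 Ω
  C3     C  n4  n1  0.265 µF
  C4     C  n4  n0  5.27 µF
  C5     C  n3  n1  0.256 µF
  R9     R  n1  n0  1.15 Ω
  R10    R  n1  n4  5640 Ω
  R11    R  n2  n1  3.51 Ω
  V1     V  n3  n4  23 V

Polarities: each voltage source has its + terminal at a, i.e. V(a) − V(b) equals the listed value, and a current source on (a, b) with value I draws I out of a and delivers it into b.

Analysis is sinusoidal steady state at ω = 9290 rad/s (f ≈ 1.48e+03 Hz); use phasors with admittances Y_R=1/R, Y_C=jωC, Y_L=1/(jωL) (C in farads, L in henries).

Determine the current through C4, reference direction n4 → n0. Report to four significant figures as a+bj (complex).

0.5518-0.6760j A

MNA unknowns: 4 node voltages V₁..V_4 plus 1 source current (V1)
R1: Y=0.01000+0.000j on G[3,1]
C1: Y=0.000+0.05890j on G[3,4]
R2: Y=0.5128+0.000j on G[2,3]
I1: z[2]−=0.0824, z[0]+=0.0824
R3: Y=0.002119+0.000j on G[4,3]
R4: Y=0.002410+0.000j on G[4,1]
R5: Y=0.008065+0.000j on G[4,3]
L1: Y=0.000-0.2458j on G[4,1]
C2: Y=0.000+0.06308j on G[0,1]
R6: Y=0.01795+0.000j on G[4,0]
R7: Y=0.001359+0.000j on G[4,2]
I2: z[2]−=1.25, z[1]+=1.25
R8: Y=0.0001859+0.000j on G[3,0]
C3: Y=0.000+0.002462j on G[4,1]
C4: Y=0.000+0.04896j on G[4,0]
C5: Y=0.000+0.002378j on G[3,1]
R9: Y=0.8696+0.000j on G[1,0]
R10: Y=0.0001773+0.000j on G[1,4]
R11: Y=0.2849+0.000j on G[2,1]
V1: row V3−V4=23, i_V1 at 3,4
solve → V1=-0.3708+1.039j, V2=4.076-6.881j, V3=9.192-11.27j, V4=-13.81-11.27j
aux → i_V1=-2.984+0.9985j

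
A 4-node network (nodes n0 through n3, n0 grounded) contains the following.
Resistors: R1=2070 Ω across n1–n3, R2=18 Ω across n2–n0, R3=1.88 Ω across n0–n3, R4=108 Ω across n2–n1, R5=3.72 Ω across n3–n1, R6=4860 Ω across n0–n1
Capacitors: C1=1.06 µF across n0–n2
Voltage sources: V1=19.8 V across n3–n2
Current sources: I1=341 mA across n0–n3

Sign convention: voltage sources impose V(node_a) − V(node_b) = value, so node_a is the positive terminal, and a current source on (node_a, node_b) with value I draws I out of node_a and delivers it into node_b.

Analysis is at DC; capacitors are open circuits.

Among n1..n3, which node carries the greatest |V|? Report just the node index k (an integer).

2

Apply KCL at each of the 3 non-ground nodes and solve the resulting linear system.
Node n1: branches {R1, R4, R5, R6} → V_1 = 1.793
Node n2: branches {R2, C1, R4, V1} → V_2 = -17.35
Node n3: branches {R1, R3, R5, V1, I1} → V_3 = 2.452
Source currents: i(V1)=-1.141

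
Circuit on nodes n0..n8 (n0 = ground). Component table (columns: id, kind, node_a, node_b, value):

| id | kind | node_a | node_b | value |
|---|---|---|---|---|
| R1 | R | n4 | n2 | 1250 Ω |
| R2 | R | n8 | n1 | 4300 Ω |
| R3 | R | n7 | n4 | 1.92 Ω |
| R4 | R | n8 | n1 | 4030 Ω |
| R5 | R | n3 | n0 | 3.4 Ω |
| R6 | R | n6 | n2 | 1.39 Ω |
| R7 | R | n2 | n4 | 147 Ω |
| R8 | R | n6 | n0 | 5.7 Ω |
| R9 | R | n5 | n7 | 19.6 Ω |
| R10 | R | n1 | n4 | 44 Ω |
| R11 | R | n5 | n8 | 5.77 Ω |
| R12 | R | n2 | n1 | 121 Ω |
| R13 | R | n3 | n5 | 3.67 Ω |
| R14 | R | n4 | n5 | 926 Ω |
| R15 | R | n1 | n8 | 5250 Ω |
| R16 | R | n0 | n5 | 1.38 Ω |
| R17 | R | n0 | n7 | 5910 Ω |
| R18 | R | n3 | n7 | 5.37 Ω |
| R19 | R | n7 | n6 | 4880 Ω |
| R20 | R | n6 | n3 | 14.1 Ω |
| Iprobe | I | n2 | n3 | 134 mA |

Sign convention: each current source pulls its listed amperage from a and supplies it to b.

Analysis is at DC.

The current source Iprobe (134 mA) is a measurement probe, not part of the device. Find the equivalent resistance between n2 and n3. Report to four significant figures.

R_eq = 5.901 Ω

Apply KCL at each of the 8 non-ground nodes and solve the resulting linear system.
Node n1: branches {R2, R4, R10, R12, R15} → V_1 = -0.1093
Node n2: branches {R1, R6, R7, R12, Iprobe} → V_2 = -0.6310
Node n3: branches {R5, R13, R18, R20, Iprobe} → V_3 = 0.1598
Node n4: branches {R1, R3, R7, R10, R14} → V_4 = 0.07579
Node n5: branches {R9, R11, R13, R14, R16} → V_5 = 0.04605
Node n6: branches {R6, R8, R19, R20} → V_6 = -0.4582
Node n7: branches {R3, R9, R17, R18, R19} → V_7 = 0.09425
Node n8: branches {R2, R4, R11, R15} → V_8 = 0.04545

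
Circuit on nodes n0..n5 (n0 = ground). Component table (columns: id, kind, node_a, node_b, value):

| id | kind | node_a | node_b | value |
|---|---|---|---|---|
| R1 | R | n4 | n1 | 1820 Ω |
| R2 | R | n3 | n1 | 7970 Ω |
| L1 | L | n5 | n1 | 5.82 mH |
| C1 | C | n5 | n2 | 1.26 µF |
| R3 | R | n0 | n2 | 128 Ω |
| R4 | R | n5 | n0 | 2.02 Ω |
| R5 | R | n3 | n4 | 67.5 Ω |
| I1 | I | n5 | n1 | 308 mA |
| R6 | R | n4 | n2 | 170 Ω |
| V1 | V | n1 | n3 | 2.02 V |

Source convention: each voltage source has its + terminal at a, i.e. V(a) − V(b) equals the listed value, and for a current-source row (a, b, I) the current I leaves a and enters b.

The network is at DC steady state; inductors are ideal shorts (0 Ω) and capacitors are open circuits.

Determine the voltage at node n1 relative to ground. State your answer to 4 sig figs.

0.01078 V

Apply KCL at each of the 5 non-ground nodes and solve the resulting linear system.
Node n1: branches {R1, R2, L1, I1, V1} → V_1 = 0.01078
Node n2: branches {C1, R3, R6} → V_2 = -0.6829
Node n3: branches {R2, R5, V1} → V_3 = -2.009
Node n4: branches {R1, R5, R6} → V_4 = -1.590
Node n5: branches {L1, C1, R4, I1} → V_5 = 0.01078
Source currents: i(L1)=-0.3133, i(V1)=-0.006468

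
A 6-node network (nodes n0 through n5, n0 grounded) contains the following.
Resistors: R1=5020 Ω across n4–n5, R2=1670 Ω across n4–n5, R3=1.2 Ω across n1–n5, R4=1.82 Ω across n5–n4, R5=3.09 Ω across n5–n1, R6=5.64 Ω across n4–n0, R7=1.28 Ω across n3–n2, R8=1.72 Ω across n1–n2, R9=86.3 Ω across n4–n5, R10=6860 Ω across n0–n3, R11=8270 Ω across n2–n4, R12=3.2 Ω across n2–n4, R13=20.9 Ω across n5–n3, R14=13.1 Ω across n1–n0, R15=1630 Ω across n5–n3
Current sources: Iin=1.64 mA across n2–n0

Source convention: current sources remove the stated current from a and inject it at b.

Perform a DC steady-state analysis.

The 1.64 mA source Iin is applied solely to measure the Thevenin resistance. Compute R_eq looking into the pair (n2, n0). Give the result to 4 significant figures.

Apply KCL at each of the 5 non-ground nodes and solve the resulting linear system.
Node n1: branches {R3, R5, R8, R14} → V_1 = -0.007093
Node n2: branches {R7, R8, R11, R12, Iin} → V_2 = -0.008524
Node n3: branches {R7, R10, R13, R15} → V_3 = -0.008425
Node n4: branches {R1, R2, R4, R6, R9, R11, R12} → V_4 = -0.006189
Node n5: branches {R1, R2, R3, R4, R5, R9, R13, R15} → V_5 = -0.006842

R_eq = 5.198 Ω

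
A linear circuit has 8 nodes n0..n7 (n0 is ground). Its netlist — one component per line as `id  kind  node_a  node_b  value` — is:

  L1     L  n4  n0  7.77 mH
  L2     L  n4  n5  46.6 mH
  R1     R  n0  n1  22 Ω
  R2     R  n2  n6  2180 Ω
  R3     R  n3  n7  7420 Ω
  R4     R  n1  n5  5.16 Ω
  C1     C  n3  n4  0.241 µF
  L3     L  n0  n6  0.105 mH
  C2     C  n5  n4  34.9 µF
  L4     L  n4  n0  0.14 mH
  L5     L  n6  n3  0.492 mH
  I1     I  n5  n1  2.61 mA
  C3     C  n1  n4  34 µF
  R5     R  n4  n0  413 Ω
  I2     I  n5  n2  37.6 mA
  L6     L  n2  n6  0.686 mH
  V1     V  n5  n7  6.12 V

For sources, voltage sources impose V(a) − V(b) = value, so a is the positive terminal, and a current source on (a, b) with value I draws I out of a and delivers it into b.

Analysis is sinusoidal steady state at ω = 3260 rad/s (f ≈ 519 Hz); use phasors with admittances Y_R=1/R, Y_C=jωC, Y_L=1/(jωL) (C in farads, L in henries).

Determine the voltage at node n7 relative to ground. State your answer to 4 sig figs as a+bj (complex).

-6.194+0.1777j V

MNA unknowns: 7 node voltages V₁..V_7 plus 1 source current (V1)
L1: Y=0.000-0.03948j on G[4,0]
L2: Y=0.000-0.006583j on G[4,5]
R1: Y=0.04545+0.000j on G[0,1]
R2: Y=0.0004587+0.000j on G[2,6]
R3: Y=0.0001348+0.000j on G[3,7]
R4: Y=0.1938+0.000j on G[1,5]
C1: Y=0.000+0.0007857j on G[3,4]
L3: Y=0.000-2.921j on G[0,6]
C2: Y=0.000+0.1138j on G[5,4]
L4: Y=0.000-2.191j on G[4,0]
L5: Y=0.000-0.6235j on G[6,3]
I1: z[5]−=0.00261, z[1]+=0.00261
C3: Y=0.000+0.1108j on G[1,4]
R5: Y=0.002421+0.000j on G[4,0]
I2: z[5]−=0.0376, z[2]+=0.0376
L6: Y=0.000-0.4472j on G[2,6]
V1: row V5−V7=6.12, i_V1 at 5,7
solve → V1=0.02140+0.1353j, V2=7.783e-05+0.09668j, V3=-4.793e-05+0.01129j, V4=0.002750-0.01693j, V5=-0.07412+0.1777j, V6=-8.430e-06+0.01259j, V7=-6.194+0.1777j
aux → i_V1=-0.0008348+2.243e-05j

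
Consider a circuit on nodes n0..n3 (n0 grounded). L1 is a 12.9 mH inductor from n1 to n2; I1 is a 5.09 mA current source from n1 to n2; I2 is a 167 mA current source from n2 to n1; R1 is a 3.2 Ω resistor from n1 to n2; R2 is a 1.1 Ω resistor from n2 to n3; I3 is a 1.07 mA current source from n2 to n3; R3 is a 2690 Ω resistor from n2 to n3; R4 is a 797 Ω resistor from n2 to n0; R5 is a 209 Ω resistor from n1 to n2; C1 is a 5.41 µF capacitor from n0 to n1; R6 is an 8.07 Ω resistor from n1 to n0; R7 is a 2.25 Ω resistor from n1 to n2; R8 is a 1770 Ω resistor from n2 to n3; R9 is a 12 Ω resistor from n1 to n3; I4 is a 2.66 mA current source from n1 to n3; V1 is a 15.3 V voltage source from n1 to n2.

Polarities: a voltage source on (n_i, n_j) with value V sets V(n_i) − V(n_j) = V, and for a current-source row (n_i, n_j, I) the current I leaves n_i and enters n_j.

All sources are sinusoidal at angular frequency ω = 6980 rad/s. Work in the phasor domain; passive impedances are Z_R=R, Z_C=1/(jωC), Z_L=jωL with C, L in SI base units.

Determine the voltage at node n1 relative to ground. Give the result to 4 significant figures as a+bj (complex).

Element admittances at ω=6980 rad/s:
  Y(L1) = 0.000-0.01111j S between n1,n2
  I1: injects 0.00509 A into n2 (from n1)
  I2: injects 0.167 A into n1 (from n2)
  Y(R1) = 0.3125+0.000j S between n1,n2
  Y(R2) = 0.9091+0.000j S between n2,n3
  I3: injects 0.00107 A into n3 (from n2)
  Y(R3) = 0.0003717+0.000j S between n2,n3
  Y(R4) = 0.001255+0.000j S between n2,n0
  Y(R5) = 0.004785+0.000j S between n1,n2
  Y(C1) = 0.000+0.03776j S between n0,n1
  Y(R6) = 0.1239+0.000j S between n1,n0
  Y(R7) = 0.4444+0.000j S between n1,n2
  Y(R8) = 0.0005650+0.000j S between n2,n3
  Y(R9) = 0.08333+0.000j S between n1,n3
  I4: injects 0.00266 A into n3 (from n1)
  V1: constraint V(n1)−V(n2) = 15.3
Assemble and solve the 4×4 MNA system:
  V(n1)=0.1406-0.04241j  V(n2)=-15.16-0.04241j  V(n3)=-13.87-0.04241j
  i(V1)=-12.68+0.1699j

0.1406-0.04241j V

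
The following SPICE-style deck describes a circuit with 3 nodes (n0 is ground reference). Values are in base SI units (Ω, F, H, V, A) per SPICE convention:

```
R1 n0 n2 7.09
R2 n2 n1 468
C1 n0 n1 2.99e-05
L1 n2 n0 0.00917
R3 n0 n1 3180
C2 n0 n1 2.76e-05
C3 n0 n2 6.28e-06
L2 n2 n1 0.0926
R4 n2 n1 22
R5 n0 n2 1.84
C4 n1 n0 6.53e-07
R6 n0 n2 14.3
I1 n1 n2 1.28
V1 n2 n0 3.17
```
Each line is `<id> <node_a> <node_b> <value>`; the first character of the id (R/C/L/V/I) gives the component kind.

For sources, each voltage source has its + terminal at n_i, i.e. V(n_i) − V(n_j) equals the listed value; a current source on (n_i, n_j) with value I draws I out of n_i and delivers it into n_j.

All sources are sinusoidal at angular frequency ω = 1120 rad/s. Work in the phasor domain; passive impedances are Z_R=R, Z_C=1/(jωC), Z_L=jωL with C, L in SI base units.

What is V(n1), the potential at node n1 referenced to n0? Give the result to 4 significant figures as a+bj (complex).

-10.38+11.39j V

Element admittances at ω=1120 rad/s:
  Y(R1) = 0.1410+0.000j S between n0,n2
  Y(R2) = 0.002137+0.000j S between n2,n1
  Y(C1) = 0.000+0.03349j S between n0,n1
  Y(L1) = 0.000-0.09737j S between n2,n0
  Y(R3) = 0.0003145+0.000j S between n0,n1
  Y(C2) = 0.000+0.03091j S between n0,n1
  Y(C3) = 0.000+0.007034j S between n0,n2
  Y(L2) = 0.000-0.009642j S between n2,n1
  Y(R4) = 0.04545+0.000j S between n2,n1
  Y(R5) = 0.5435+0.000j S between n0,n2
  Y(C4) = 0.000+0.0007314j S between n1,n0
  Y(R6) = 0.06993+0.000j S between n0,n2
  I1: injects 1.28 A into n2 (from n1)
  V1: constraint V(n2)−V(n0) = 3.17
Assemble and solve the 3×3 MNA system:
  V(n1)=-10.38+11.39j  V(n2)=3.170+0.000j
  i(V1)=-1.647+0.9589j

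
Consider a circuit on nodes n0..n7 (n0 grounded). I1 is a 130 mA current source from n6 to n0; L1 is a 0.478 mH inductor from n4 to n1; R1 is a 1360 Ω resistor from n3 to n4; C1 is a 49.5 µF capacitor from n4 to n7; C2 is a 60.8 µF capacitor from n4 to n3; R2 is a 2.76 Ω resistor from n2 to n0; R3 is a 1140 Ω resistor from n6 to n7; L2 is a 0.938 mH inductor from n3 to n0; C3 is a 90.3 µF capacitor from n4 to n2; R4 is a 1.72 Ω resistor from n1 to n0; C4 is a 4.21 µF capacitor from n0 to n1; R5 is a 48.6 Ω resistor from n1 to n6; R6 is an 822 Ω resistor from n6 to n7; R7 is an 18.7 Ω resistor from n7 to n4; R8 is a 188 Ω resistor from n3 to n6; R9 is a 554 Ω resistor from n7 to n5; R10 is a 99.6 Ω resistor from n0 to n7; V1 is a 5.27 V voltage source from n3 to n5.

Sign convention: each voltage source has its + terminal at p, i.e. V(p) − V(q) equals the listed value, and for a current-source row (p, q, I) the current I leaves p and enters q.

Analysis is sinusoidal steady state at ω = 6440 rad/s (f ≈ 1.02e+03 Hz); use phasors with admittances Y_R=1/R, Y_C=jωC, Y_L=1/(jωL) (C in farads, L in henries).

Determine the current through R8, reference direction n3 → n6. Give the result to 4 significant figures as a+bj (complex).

0.02441+0.0001272j A

Apply KCL at each of the 7 non-ground nodes and solve the resulting linear system.
Node n1: branches {L1, R4, C4, R5} → V_1 = -0.1728-0.01108j
Node n2: branches {R2, C3} → V_2 = -0.08836-0.07964j
Node n3: branches {R1, C2, L2, R8, V1} → V_3 = -0.2397+0.02225j
Node n4: branches {L1, R1, C1, C2, C3, R7} → V_4 = -0.1380-0.02458j
Node n5: branches {R9, V1} → V_5 = -5.510+0.02225j
Node n6: branches {I1, R3, R5, R6, R8} → V_6 = -4.828-0.001665j
Node n7: branches {C1, R3, R6, R7, R9, R10} → V_7 = -0.1484+0.03010j
Source currents: i(V1)=-0.009678-1.416e-05j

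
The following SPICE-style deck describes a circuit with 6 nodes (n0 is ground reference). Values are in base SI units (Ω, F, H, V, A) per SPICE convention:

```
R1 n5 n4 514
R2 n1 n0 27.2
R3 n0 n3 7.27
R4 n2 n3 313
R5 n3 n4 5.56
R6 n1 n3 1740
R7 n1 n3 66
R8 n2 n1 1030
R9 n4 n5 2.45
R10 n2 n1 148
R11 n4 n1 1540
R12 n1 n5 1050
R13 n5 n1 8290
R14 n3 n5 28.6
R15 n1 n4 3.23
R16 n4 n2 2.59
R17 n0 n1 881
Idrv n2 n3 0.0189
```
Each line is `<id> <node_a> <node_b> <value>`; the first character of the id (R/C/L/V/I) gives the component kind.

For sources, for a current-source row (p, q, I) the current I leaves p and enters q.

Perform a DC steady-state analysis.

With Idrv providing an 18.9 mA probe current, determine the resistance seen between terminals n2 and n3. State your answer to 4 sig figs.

R_eq = 6.360 Ω

Element admittances at DC:
  Y(R1) = 0.001946 S between n5,n4
  Y(R2) = 0.03676 S between n1,n0
  Y(R3) = 0.1376 S between n0,n3
  Y(R4) = 0.003195 S between n2,n3
  Y(R5) = 0.1799 S between n3,n4
  Y(R6) = 0.0005747 S between n1,n3
  Y(R7) = 0.01515 S between n1,n3
  Y(R8) = 0.0009709 S between n2,n1
  Y(R9) = 0.4082 S between n4,n5
  Y(R10) = 0.006757 S between n2,n1
  Y(R11) = 0.0006494 S between n4,n1
  Y(R12) = 0.0009524 S between n1,n5
  Y(R13) = 0.0001206 S between n5,n1
  Y(R14) = 0.03497 S between n3,n5
  Y(R15) = 0.3096 S between n1,n4
  Y(R16) = 0.3861 S between n4,n2
  Y(R17) = 0.001135 S between n0,n1
  Idrv: injects 0.0189 A into n3 (from n2)
Assemble and solve the 5×5 MNA system:
  V(n1)=-0.05110  V(n2)=-0.1061  V(n3)=0.01408  V(n4)=-0.05927  V(n5)=-0.05350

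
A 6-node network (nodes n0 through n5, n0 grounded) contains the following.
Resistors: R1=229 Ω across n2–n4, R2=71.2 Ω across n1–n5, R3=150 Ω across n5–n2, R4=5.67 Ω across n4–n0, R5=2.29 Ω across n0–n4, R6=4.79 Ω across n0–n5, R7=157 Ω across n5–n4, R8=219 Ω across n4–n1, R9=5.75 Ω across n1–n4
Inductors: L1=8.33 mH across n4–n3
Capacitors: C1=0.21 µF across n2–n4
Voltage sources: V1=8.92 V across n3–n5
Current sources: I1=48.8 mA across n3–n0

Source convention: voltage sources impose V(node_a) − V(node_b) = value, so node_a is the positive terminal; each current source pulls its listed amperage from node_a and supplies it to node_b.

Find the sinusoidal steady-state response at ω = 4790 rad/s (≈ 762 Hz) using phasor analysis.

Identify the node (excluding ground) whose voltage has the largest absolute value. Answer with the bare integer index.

MNA unknowns: 5 node voltages V₁..V_5 plus 1 source current (V1)
R1: Y=0.004367+0.000j on G[2,4]
R2: Y=0.01404+0.000j on G[1,5]
R3: Y=0.006667+0.000j on G[5,2]
R4: Y=0.1764+0.000j on G[4,0]
R5: Y=0.4367+0.000j on G[0,4]
R6: Y=0.2088+0.000j on G[0,5]
R7: Y=0.006369+0.000j on G[5,4]
L1: Y=0.000-0.02506j on G[4,3]
C1: Y=0.000+0.001006j on G[2,4]
R8: Y=0.004566+0.000j on G[4,1]
R9: Y=0.1739+0.000j on G[1,4]
V1: row V3−V5=8.92, i_V1 at 3,5
I1: z[3]−=0.0488, z[0]+=0.0488
solve → V1=0.008023-0.2183j, V2=-0.1220+0.4365j, V3=8.583+0.8994j, V4=0.03518-0.3063j, V5=-0.3371+0.8994j
aux → i_V1=-0.07902+0.2142j

3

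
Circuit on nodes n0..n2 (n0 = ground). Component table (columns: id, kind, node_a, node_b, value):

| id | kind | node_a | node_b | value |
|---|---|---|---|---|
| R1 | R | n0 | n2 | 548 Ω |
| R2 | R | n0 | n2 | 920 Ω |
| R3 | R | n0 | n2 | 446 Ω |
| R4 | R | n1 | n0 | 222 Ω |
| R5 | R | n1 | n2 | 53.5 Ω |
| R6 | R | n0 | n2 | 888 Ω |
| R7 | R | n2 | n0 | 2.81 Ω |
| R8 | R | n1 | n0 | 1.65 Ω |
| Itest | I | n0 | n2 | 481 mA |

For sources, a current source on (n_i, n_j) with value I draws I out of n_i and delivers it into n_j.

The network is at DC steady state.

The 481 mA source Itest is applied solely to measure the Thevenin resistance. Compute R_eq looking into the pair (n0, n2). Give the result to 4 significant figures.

Apply KCL at each of the 2 non-ground nodes and solve the resulting linear system.
Node n1: branches {R4, R5, R8} → V_1 = 0.03757
Node n2: branches {R1, R2, R3, R5, R6, R7, Itest} → V_2 = 1.265

R_eq = 2.630 Ω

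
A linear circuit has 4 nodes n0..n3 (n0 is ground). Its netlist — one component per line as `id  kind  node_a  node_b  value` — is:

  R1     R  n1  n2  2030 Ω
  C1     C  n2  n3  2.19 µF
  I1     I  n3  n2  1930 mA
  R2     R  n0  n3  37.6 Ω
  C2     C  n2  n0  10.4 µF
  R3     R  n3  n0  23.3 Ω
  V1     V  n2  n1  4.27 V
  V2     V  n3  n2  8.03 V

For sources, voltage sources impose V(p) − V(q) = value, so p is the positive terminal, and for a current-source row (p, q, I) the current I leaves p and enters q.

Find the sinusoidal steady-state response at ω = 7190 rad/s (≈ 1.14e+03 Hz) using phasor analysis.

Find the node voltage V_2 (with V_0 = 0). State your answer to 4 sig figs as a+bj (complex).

-3.723+4.004j V

Element admittances at ω=7190 rad/s:
  Y(R1) = 0.0004926+0.000j S between n1,n2
  Y(C1) = 0.000+0.01575j S between n2,n3
  I1: injects 1.93 A into n2 (from n3)
  Y(R2) = 0.02660+0.000j S between n0,n3
  Y(C2) = 0.000+0.07478j S between n2,n0
  Y(R3) = 0.04292+0.000j S between n3,n0
  V1: constraint V(n2)−V(n1) = 4.27
  V2: constraint V(n3)−V(n2) = 8.03
Assemble and solve the 5×5 MNA system:
  V(n1)=-7.993+4.004j  V(n2)=-3.723+4.004j  V(n3)=4.307+4.004j
  i(V1)=-0.002103+0.000j  i(V2)=-2.229-0.4048j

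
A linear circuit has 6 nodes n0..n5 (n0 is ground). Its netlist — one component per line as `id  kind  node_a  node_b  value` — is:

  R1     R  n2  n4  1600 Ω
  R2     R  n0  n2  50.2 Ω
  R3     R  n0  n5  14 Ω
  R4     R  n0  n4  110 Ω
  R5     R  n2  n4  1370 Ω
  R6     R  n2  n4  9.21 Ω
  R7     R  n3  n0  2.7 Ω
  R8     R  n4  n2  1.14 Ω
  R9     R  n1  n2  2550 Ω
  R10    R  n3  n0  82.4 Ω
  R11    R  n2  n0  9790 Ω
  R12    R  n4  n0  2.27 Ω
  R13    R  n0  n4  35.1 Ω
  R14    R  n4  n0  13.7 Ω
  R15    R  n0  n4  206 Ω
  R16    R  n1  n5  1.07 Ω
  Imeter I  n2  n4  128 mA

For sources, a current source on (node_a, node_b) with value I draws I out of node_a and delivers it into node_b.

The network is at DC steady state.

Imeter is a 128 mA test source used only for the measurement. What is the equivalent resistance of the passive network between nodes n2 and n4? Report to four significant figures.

R_eq = 0.9932 Ω

Apply KCL at each of the 5 non-ground nodes and solve the resulting linear system.
Node n1: branches {R9, R16} → V_1 = -0.0007205
Node n2: branches {R1, R2, R5, R6, R8, R9, R11, Imeter} → V_2 = -0.1226
Node n3: branches {R7, R10} → V_3 = 0.000
Node n4: branches {R1, R4, R5, R6, R8, R12, R13, R14, R15, Imeter} → V_4 = 0.004502
Node n5: branches {R3, R16} → V_5 = -0.0006693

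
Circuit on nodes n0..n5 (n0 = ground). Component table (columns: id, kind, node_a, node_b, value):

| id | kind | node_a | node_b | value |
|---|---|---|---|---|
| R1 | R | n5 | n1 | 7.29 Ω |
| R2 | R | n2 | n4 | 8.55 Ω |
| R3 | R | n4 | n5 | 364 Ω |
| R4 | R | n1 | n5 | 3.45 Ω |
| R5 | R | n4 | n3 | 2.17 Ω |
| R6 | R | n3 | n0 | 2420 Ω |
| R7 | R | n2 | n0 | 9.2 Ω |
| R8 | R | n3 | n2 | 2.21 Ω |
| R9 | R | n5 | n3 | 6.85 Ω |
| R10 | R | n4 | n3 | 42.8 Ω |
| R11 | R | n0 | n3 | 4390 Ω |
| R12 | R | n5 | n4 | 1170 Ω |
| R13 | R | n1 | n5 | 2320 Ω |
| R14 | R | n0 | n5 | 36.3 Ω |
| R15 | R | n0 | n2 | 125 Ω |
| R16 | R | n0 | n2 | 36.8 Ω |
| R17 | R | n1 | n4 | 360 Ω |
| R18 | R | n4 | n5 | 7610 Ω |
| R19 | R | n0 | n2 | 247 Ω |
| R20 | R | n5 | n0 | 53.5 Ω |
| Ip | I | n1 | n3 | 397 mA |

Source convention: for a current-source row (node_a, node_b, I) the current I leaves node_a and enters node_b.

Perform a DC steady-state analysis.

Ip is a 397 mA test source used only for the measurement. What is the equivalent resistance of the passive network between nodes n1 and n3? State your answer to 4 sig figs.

Element admittances at DC:
  Y(R1) = 0.1372 S between n5,n1
  Y(R2) = 0.1170 S between n2,n4
  Y(R3) = 0.002747 S between n4,n5
  Y(R4) = 0.2899 S between n1,n5
  Y(R5) = 0.4608 S between n4,n3
  Y(R6) = 0.0004132 S between n3,n0
  Y(R7) = 0.1087 S between n2,n0
  Y(R8) = 0.4525 S between n3,n2
  Y(R9) = 0.1460 S between n5,n3
  Y(R10) = 0.02336 S between n4,n3
  Y(R11) = 0.0002278 S between n0,n3
  Y(R12) = 0.0008547 S between n5,n4
  Y(R13) = 0.0004310 S between n1,n5
  Y(R14) = 0.02755 S between n0,n5
  Y(R15) = 0.008000 S between n0,n2
  Y(R16) = 0.02717 S between n0,n2
  Y(R17) = 0.002778 S between n1,n4
  Y(R18) = 0.0001314 S between n4,n5
  Y(R19) = 0.004049 S between n0,n2
  Y(R20) = 0.01869 S between n5,n0
  Ip: injects 0.397 A into n3 (from n1)
Assemble and solve the 5×5 MNA system:
  V(n1)=-2.431  V(n2)=0.4729  V(n3)=0.6066  V(n4)=0.5539  V(n5)=-1.521

R_eq = 7.650 Ω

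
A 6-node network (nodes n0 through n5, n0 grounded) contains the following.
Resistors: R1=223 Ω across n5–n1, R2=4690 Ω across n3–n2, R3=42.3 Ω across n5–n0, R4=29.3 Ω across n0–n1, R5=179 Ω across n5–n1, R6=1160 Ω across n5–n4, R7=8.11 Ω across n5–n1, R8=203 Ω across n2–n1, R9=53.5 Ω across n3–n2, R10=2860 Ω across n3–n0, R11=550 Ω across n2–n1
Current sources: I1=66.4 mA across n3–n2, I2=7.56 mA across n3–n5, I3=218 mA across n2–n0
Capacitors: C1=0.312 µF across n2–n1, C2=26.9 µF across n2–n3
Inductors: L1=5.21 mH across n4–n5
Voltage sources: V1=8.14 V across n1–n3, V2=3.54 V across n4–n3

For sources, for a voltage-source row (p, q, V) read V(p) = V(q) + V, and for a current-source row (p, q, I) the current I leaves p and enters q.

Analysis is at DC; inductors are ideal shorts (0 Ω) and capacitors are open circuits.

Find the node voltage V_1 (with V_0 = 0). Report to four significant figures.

-1.831 V

Apply KCL at each of the 5 non-ground nodes and solve the resulting linear system.
Node n1: branches {R1, R4, R5, C1, R7, R8, R11, V1} → V_1 = -1.831
Node n2: branches {R2, I1, C1, R8, R9, C2, I3, R11} → V_2 = -13.74
Node n3: branches {R2, I1, R9, R10, C2, I2, V1, V2} → V_3 = -9.971
Node n4: branches {L1, R6, V2} → V_4 = -6.431
Node n5: branches {R1, R3, R5, L1, R6, R7, I2} → V_5 = -6.431
Source currents: i(L1)=-0.7731, i(V1)=-0.6314, i(V2)=0.7731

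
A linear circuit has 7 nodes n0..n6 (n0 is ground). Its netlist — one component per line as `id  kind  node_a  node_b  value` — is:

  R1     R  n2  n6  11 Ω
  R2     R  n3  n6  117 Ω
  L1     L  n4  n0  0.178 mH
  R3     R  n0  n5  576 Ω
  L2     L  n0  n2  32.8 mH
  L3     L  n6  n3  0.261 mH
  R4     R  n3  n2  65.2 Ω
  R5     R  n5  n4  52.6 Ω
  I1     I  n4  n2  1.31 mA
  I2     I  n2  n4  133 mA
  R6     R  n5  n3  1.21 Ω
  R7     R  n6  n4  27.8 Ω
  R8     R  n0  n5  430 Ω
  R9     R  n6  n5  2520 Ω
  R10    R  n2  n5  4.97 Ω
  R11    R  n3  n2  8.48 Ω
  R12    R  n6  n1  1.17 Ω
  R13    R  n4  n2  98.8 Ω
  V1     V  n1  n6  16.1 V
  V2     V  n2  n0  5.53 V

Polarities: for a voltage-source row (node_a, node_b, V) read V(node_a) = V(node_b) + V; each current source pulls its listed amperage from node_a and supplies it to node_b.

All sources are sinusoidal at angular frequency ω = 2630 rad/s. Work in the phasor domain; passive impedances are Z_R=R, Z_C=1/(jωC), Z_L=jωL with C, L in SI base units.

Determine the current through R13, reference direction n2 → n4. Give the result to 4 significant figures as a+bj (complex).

0.05590-0.002151j A

Element admittances at ω=2630 rad/s:
  Y(R1) = 0.09091+0.000j S between n2,n6
  Y(R2) = 0.008547+0.000j S between n3,n6
  Y(L1) = 0.000-2.136j S between n4,n0
  Y(R3) = 0.001736+0.000j S between n0,n5
  Y(L2) = 0.000-0.01159j S between n0,n2
  Y(L3) = 0.000-1.457j S between n6,n3
  Y(R4) = 0.01534+0.000j S between n3,n2
  Y(R5) = 0.01901+0.000j S between n5,n4
  I1: injects 0.00131 A into n2 (from n4)
  I2: injects 0.133 A into n4 (from n2)
  Y(R6) = 0.8264+0.000j S between n5,n3
  Y(R7) = 0.03597+0.000j S between n6,n4
  Y(R8) = 0.002326+0.000j S between n0,n5
  Y(R9) = 0.0003968+0.000j S between n6,n5
  Y(R10) = 0.2012+0.000j S between n2,n5
  Y(R11) = 0.1179+0.000j S between n3,n2
  Y(R12) = 0.8547+0.000j S between n6,n1
  Y(R13) = 0.01012+0.000j S between n4,n2
  V1: constraint V(n1)−V(n6) = 16.1
  V2: constraint V(n2)−V(n0) = 5.53
Assemble and solve the 8×8 MNA system:
  V(n1)=20.94-0.02923j  V(n2)=5.530+0.000j  V(n3)=4.848+0.04694j  V(n4)=0.006606+0.2125j  V(n5)=4.872+0.04074j  V(n6)=4.839-0.02923j
  i(V1)=-13.76+0.000j  i(V2)=-0.4737+0.07805j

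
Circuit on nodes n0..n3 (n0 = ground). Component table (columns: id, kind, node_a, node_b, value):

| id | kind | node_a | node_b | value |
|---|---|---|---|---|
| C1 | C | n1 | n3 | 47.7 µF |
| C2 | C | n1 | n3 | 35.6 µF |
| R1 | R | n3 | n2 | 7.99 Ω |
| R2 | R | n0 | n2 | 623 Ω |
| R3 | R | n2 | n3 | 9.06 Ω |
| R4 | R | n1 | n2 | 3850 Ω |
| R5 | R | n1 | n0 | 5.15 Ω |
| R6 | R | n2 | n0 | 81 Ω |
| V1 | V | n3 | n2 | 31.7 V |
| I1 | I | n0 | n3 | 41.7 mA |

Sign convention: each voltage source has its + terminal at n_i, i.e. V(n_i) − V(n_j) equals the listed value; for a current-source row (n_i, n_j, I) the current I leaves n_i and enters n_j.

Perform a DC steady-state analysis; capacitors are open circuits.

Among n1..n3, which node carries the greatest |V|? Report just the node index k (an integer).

3

MNA unknowns: 3 node voltages V₁..V_3 plus 1 source current (V1)
C1: Y=0.000 on G[1,3]
C2: Y=0.000 on G[1,3]
R1: Y=0.1252 on G[3,2]
R2: Y=0.001605 on G[0,2]
R3: Y=0.1104 on G[2,3]
R4: Y=0.0002597 on G[1,2]
R5: Y=0.1942 on G[1,0]
R6: Y=0.01235 on G[2,0]
V1: row V3−V2=31.7, i_V1 at 3,2
I1: z[0]−=0.0417, z[3]+=0.0417
solve → V1=0.003920, V2=2.935, V3=34.63
aux → i_V1=-7.425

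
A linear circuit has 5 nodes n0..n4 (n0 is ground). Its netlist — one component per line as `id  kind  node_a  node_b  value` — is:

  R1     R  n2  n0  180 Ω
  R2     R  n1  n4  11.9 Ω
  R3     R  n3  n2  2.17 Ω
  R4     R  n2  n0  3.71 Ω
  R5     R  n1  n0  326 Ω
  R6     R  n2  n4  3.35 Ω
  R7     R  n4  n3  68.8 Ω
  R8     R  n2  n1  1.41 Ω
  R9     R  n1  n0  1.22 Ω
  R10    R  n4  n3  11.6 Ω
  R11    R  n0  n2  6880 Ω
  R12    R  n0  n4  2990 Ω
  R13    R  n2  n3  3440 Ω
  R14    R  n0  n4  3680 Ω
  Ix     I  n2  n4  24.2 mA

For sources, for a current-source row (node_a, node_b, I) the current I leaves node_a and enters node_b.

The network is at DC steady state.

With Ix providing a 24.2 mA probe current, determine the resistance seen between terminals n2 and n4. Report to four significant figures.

Apply KCL at each of the 4 non-ground nodes and solve the resulting linear system.
Node n1: branches {R2, R5, R8, R9} → V_1 = 0.001090
Node n2: branches {R1, R3, R4, R6, R8, R11, R13, Ix} → V_2 = -0.003368
Node n3: branches {R3, R7, R10, R13} → V_3 = 0.006092
Node n4: branches {R2, R6, R7, R10, R12, R14, Ix} → V_4 = 0.04939

R_eq = 2.180 Ω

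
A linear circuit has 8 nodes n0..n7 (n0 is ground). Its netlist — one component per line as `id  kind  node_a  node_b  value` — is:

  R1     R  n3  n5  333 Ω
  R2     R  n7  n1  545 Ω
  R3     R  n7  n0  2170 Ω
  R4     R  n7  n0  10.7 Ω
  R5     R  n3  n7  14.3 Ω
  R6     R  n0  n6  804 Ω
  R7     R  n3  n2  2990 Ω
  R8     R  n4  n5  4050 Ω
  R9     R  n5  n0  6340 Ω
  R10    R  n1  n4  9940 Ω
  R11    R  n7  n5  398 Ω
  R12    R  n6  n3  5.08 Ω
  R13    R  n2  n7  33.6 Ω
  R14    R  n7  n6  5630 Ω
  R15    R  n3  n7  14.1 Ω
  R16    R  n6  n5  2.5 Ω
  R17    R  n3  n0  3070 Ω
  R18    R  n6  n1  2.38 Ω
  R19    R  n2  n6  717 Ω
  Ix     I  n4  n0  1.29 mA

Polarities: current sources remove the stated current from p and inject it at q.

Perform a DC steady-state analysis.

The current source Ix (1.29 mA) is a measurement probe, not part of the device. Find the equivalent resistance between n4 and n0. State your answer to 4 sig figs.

R_eq = 2900. Ω

Apply KCL at each of the 7 non-ground nodes and solve the resulting linear system.
Node n1: branches {R2, R10, R18} → V_1 = -0.02805
Node n2: branches {R7, R13, R19} → V_2 = -0.01396
Node n3: branches {R1, R5, R7, R12, R15, R17} → V_3 = -0.02144
Node n4: branches {R8, R10, Ix} → V_4 = -3.741
Node n5: branches {R1, R8, R9, R11, R16} → V_5 = -0.02935
Node n6: branches {R6, R12, R14, R16, R18, R19} → V_6 = -0.02723
Node n7: branches {R2, R3, R4, R5, R11, R13, R14, R15} → V_7 = -0.01325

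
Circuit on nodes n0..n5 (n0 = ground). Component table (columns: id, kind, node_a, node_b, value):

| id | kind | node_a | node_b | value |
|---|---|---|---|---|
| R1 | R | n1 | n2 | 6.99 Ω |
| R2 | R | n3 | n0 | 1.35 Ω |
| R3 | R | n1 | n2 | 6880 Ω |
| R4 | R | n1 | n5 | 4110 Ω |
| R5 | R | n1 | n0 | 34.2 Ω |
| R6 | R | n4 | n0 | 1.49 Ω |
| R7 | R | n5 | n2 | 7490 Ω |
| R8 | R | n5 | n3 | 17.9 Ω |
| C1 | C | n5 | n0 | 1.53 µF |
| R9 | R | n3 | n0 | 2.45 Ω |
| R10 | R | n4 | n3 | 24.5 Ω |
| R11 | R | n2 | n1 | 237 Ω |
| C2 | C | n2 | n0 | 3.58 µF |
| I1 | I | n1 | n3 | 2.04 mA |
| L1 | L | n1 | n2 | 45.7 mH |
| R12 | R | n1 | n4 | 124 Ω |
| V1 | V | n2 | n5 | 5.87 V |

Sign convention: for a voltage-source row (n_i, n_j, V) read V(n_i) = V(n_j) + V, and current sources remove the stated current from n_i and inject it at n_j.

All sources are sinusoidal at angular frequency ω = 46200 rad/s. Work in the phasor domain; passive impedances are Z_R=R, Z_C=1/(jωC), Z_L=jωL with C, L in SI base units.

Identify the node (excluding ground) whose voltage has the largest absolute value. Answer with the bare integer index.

MNA unknowns: 5 node voltages V₁..V_5 plus 1 source current (V1)
R1: Y=0.1431+0.000j on G[1,2]
R2: Y=0.7407+0.000j on G[3,0]
R3: Y=0.0001453+0.000j on G[1,2]
R4: Y=0.0002433+0.000j on G[1,5]
R5: Y=0.02924+0.000j on G[1,0]
R6: Y=0.6711+0.000j on G[4,0]
R7: Y=0.0001335+0.000j on G[5,2]
R8: Y=0.05587+0.000j on G[5,3]
C1: Y=0.000+0.07069j on G[5,0]
R9: Y=0.4082+0.000j on G[3,0]
R10: Y=0.04082+0.000j on G[4,3]
R11: Y=0.004219+0.000j on G[2,1]
C2: Y=0.000+0.1654j on G[2,0]
I1: z[1]−=0.00204, z[3]+=0.00204
L1: Y=0.000-0.0004736j on G[1,2]
R12: Y=0.008065+0.000j on G[1,4]
V1: row V2−V5=5.87, i_V1 at 2,5
solve → V1=1.560-0.5006j, V2=1.978-0.6253j, V3=-0.1727-0.02828j, V4=0.007685-0.007210j, V5=-3.892-0.6253j
aux → i_V1=-0.1657-0.3085j

5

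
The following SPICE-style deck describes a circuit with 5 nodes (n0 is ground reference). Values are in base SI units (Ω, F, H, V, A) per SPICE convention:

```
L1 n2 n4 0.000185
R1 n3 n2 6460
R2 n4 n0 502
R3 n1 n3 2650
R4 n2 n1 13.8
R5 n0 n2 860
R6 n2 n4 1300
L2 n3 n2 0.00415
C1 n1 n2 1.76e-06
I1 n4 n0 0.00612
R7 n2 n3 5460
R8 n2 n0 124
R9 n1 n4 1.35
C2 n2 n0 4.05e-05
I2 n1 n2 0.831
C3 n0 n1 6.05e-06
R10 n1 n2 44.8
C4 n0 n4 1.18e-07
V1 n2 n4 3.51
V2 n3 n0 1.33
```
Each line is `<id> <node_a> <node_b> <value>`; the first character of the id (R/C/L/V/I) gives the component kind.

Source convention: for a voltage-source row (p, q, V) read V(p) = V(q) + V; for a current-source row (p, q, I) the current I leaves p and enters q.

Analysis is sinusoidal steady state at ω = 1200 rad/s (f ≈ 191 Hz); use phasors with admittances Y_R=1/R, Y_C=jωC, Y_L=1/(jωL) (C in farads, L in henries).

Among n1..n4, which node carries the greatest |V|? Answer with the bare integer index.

Element admittances at ω=1200 rad/s:
  Y(L1) = 0.000-4.505j S between n2,n4
  Y(R1) = 0.0001548+0.000j S between n3,n2
  Y(R2) = 0.001992+0.000j S between n4,n0
  Y(R3) = 0.0003774+0.000j S between n1,n3
  Y(R4) = 0.07246+0.000j S between n2,n1
  Y(R5) = 0.001163+0.000j S between n0,n2
  Y(R6) = 0.0007692+0.000j S between n2,n4
  Y(L2) = 0.000-0.2008j S between n3,n2
  Y(C1) = 0.000+0.002112j S between n1,n2
  I1: injects 0.00612 A into n0 (from n4)
  Y(R7) = 0.0001832+0.000j S between n2,n3
  Y(R8) = 0.008065+0.000j S between n2,n0
  Y(R9) = 0.7407+0.000j S between n1,n4
  Y(C2) = 0.000+0.04860j S between n2,n0
  I2: injects 0.831 A into n2 (from n1)
  Y(C3) = 0.000+0.007260j S between n0,n1
  Y(R10) = 0.02232+0.000j S between n1,n2
  Y(C4) = 0.000+0.0001416j S between n0,n4
  V1: constraint V(n2)−V(n4) = 3.51
  V2: constraint V(n3)−V(n0) = 1.33
Assemble and solve the 6×6 MNA system:
  V(n1)=-2.479-0.07719j  V(n2)=1.626-0.1091j  V(n3)=1.330+0.000j  V(n4)=-1.884-0.1091j
  i(V1)=0.4406+15.79j  i(V2)=-0.02325-0.05954j

1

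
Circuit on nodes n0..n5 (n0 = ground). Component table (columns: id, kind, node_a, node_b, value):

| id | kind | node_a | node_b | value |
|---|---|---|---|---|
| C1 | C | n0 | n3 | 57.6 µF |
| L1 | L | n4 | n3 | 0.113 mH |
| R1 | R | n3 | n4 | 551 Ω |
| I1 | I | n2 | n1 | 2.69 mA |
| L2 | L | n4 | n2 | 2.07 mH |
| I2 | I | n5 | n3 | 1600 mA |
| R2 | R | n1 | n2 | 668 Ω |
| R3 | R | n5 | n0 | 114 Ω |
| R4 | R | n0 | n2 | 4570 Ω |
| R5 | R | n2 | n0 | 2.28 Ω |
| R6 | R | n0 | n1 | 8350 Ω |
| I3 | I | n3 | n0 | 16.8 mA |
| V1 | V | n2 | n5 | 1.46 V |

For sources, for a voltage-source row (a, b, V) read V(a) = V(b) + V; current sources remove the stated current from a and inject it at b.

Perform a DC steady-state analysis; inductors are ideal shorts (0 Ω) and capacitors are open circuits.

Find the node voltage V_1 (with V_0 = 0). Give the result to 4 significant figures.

Element admittances at DC:
  Y(C1) = 0.000 S between n0,n3
  L1: short n4↔n3 (DC inductor)
  Y(R1) = 0.001815 S between n3,n4
  I1: injects 0.00269 A into n1 (from n2)
  L2: short n4↔n2 (DC inductor)
  I2: injects 1.6 A into n3 (from n5)
  Y(R2) = 0.001497 S between n1,n2
  Y(R3) = 0.008772 S between n5,n0
  Y(R4) = 0.0002188 S between n0,n2
  Y(R5) = 0.4386 S between n2,n0
  Y(R6) = 0.0001198 S between n0,n1
  I3: injects 0.0168 A into n0 (from n3)
  V1: constraint V(n2)−V(n5) = 1.46
Assemble and solve the 8×8 MNA system:
  V(n1)=1.655  V(n2)=-0.009364  V(n3)=-0.009364  V(n4)=-0.009364  V(n5)=-1.469
  i(L1)=-1.583  i(L2)=1.583  i(V1)=1.587

1.655 V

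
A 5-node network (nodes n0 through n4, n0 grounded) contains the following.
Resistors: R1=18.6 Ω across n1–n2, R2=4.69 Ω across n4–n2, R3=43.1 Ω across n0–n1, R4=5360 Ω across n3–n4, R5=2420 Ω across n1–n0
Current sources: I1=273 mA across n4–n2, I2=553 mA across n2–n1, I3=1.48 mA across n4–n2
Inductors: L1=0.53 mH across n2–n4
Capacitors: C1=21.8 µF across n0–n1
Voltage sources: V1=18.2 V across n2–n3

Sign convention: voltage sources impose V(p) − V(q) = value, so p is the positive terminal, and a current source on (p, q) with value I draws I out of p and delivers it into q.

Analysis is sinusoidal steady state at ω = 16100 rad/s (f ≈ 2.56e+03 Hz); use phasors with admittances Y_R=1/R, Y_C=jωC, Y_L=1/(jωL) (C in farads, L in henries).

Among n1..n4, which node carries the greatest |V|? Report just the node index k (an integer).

3

Apply KCL at each of the 4 non-ground nodes and solve the resulting linear system.
Node n1: branches {R1, I2, R3, R5, C1} → V_1 = 0.000+0.000j
Node n2: branches {R1, R2, I1, I2, L1, I3, V1} → V_2 = -10.29+0.000j
Node n3: branches {R4, V1} → V_3 = -28.49+0.000j
Node n4: branches {R2, I1, L1, R4, I3} → V_4 = -11.29-0.5494j
Source currents: i(V1)=-0.003209+0.0001025j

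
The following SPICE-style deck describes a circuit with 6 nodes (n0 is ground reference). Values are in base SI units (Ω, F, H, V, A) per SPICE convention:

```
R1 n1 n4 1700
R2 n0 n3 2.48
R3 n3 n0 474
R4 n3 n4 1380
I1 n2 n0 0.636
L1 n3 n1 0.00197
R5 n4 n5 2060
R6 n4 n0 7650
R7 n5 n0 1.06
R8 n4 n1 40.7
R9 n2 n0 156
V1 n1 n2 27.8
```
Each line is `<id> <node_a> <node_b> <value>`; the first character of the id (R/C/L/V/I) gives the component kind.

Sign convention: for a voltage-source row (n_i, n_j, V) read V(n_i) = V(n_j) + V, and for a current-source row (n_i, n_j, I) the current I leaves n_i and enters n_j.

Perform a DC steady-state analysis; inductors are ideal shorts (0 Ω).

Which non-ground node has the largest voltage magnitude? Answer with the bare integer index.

Element admittances at DC:
  Y(R1) = 0.0005882 S between n1,n4
  Y(R2) = 0.4032 S between n0,n3
  Y(R3) = 0.002110 S between n3,n0
  Y(R4) = 0.0007246 S between n3,n4
  I1: injects 0.636 A into n0 (from n2)
  L1: short n3↔n1 (DC inductor)
  Y(R5) = 0.0004854 S between n4,n5
  Y(R6) = 0.0001307 S between n4,n0
  Y(R7) = 0.9434 S between n5,n0
  Y(R8) = 0.02457 S between n4,n1
  Y(R9) = 0.006410 S between n2,n0
  V1: constraint V(n1)−V(n2) = 27.8
Assemble and solve the 7×7 MNA system:
  V(n1)=-1.110  V(n2)=-28.91  V(n3)=-1.110  V(n4)=-1.084  V(n5)=-0.0005577
  i(L1)=0.4500  i(V1)=0.4507

2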